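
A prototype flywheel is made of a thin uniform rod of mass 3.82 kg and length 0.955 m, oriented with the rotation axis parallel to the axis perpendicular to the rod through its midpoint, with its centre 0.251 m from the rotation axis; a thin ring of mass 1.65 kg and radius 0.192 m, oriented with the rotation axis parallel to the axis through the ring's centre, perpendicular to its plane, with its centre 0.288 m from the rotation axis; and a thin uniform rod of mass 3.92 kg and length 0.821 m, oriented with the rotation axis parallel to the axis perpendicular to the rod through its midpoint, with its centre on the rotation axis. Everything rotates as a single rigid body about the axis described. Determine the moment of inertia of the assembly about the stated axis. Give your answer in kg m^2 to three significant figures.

0.949

Thin rod: I_cm = (1/12)ML² = (1/12)(3.82)(0.955)² = 0.29033 kg m^2; centre at d = 0.251 m, so I = I_cm + Md² gives I = 0.29033 + (3.82)(0.251)² = 0.53099 kg m^2.
Thin ring: I_cm = MR² = (1.65)(0.192)² = 0.060826 kg m^2; centre at d = 0.288 m, so I = I_cm + Md² gives I = 0.060826 + (1.65)(0.288)² = 0.19768 kg m^2.
Thin rod: I_cm = (1/12)ML² = (1/12)(3.92)(0.821)² = 0.22019 kg m^2; axis through the centre, so I = 0.22019 kg m^2.
Total I = 0.53099 + 0.19768 + 0.22019 = 0.94886 kg m^2.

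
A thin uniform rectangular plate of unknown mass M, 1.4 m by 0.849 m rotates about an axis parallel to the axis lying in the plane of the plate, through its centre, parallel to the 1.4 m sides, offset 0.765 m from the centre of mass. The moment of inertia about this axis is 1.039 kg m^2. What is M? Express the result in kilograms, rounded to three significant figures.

1.61

I = I_cm + Md² = (1/12)Mb² + Md² = M·[0.0833333·(0.849)² + (0.765)²] = M·0.64529.
So M = 1.039 / 0.64529 = 1.6101 kg.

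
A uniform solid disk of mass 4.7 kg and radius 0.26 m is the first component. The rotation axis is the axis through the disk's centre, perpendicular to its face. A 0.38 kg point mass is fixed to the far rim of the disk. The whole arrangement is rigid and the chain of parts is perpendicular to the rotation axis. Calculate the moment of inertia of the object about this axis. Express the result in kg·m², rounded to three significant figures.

Solid disk: I_cm = (1/2)MR² = (1/2)(4.7)(0.26)² = 0.15886 kg·m²; axis through the centre, so I = 0.15886 kg·m².
Point mass: I_cm = 0; centre at d = 0.26 m, so the parallel axis theorem gives I = 0 + (0.38)(0.26)² = 0.025688 kg·m².
Total I = 0.15886 + 0.025688 = 0.18455 kg·m².

0.185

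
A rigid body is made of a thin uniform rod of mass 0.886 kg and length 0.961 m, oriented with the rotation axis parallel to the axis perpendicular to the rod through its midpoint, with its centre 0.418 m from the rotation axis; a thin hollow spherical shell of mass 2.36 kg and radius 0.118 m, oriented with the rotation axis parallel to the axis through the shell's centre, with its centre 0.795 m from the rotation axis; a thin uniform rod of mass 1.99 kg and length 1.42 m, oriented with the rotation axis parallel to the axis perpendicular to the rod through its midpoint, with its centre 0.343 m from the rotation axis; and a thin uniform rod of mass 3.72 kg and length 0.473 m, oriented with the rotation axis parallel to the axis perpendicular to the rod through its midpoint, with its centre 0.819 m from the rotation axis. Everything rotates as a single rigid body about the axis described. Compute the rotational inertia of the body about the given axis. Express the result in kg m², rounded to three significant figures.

4.87

Thin rod: I_cm = (1/12)ML² = (1/12)(0.886)(0.961)² = 0.068187 kg m²; centre at d = 0.418 m, so the parallel axis theorem gives I = 0.068187 + (0.886)(0.418)² = 0.22299 kg m².
Spherical shell: I_cm = (2/3)MR² = (2/3)(2.36)(0.118)² = 0.021907 kg m²; centre at d = 0.795 m, so the parallel axis theorem gives I = 0.021907 + (2.36)(0.795)² = 1.5135 kg m².
Thin rod: I_cm = (1/12)ML² = (1/12)(1.99)(1.42)² = 0.33439 kg m²; centre at d = 0.343 m, so the parallel axis theorem gives I = 0.33439 + (1.99)(0.343)² = 0.56851 kg m².
Thin rod: I_cm = (1/12)ML² = (1/12)(3.72)(0.473)² = 0.069356 kg m²; centre at d = 0.819 m, so the parallel axis theorem gives I = 0.069356 + (3.72)(0.819)² = 2.5646 kg m².
Total I = 0.22299 + 1.5135 + 0.56851 + 2.5646 = 4.8696 kg m².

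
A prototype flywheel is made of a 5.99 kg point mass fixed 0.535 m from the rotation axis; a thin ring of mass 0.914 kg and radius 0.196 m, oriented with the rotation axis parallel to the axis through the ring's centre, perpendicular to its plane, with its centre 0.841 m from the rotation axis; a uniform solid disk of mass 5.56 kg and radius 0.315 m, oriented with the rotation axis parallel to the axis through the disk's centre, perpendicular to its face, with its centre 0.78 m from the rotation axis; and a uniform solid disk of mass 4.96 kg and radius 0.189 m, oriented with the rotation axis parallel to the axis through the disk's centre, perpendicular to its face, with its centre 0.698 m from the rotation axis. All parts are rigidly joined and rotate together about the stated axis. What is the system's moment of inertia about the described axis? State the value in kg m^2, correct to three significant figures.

8.56

Point mass: I_cm = 0; centre at d = 0.535 m, so the parallel axis theorem gives I = 0 + (5.99)(0.535)² = 1.7145 kg m^2.
Thin ring: I_cm = MR² = (0.914)(0.196)² = 0.035112 kg m^2; centre at d = 0.841 m, so the parallel axis theorem gives I = 0.035112 + (0.914)(0.841)² = 0.68157 kg m^2.
Solid disk: I_cm = (1/2)MR² = (1/2)(5.56)(0.315)² = 0.27585 kg m^2; centre at d = 0.78 m, so the parallel axis theorem gives I = 0.27585 + (5.56)(0.78)² = 3.6585 kg m^2.
Solid disk: I_cm = (1/2)MR² = (1/2)(4.96)(0.189)² = 0.088588 kg m^2; centre at d = 0.698 m, so the parallel axis theorem gives I = 0.088588 + (4.96)(0.698)² = 2.5051 kg m^2.
Total I = 1.7145 + 0.68157 + 3.6585 + 2.5051 = 8.5597 kg m^2.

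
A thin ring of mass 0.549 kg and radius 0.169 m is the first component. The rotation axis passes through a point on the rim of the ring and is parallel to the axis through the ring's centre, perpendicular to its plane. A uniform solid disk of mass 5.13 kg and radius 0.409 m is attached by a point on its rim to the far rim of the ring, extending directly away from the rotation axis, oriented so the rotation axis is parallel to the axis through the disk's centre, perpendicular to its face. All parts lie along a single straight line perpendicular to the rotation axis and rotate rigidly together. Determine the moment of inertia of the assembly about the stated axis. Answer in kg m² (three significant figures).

Thin ring: I_cm = MR² = (0.549)(0.169)² = 0.01568 kg m²; centre at d = 0.169 m, so I = I_cm + Md² gives I = 0.01568 + (0.549)(0.169)² = 0.03136 kg m².
Solid disk: I_cm = (1/2)MR² = (1/2)(5.13)(0.409)² = 0.42908 kg m²; centre at d = 0.169 + 0.169 + 0.409 = 0.747 m, so I = I_cm + Md² gives I = 0.42908 + (5.13)(0.747)² = 3.2917 kg m².
Total I = 0.03136 + 3.2917 = 3.323 kg m².

3.32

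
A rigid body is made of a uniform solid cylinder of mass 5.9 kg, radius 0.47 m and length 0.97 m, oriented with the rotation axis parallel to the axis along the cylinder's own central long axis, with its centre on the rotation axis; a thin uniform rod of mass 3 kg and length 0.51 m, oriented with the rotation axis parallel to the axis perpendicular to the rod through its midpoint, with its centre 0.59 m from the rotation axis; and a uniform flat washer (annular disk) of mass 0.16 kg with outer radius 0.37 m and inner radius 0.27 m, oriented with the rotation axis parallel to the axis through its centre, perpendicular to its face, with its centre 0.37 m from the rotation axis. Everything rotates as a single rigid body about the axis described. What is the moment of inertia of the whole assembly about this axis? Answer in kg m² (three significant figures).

1.80

Solid cylinder: I_cm = (1/2)MR² = (1/2)(5.9)(0.47)² = 0.65165 kg m²; axis through the centre, so I = 0.65165 kg m².
Thin rod: I_cm = (1/12)ML² = (1/12)(3)(0.51)² = 0.065025 kg m²; centre at d = 0.59 m, so the parallel axis theorem gives I = 0.065025 + (3)(0.59)² = 1.1093 kg m².
Annular disk: I_cm = (1/2)M(R²+r²) = (1/2)(0.16)[(0.37)² + (0.27)²] = 0.016784 kg m²; centre at d = 0.37 m, so the parallel axis theorem gives I = 0.016784 + (0.16)(0.37)² = 0.038688 kg m².
Total I = 0.65165 + 1.1093 + 0.038688 = 1.7997 kg m².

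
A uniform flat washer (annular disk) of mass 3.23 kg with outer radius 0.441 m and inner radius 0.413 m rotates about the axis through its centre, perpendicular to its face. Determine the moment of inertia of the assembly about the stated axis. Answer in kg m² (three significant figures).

I_cm = (1/2)M(R²+r²) = (1/2)(3.23)[(0.441)² + (0.413)²] = 0.58956 kg m²; axis through the centre, so I = 0.58956 kg m².

0.590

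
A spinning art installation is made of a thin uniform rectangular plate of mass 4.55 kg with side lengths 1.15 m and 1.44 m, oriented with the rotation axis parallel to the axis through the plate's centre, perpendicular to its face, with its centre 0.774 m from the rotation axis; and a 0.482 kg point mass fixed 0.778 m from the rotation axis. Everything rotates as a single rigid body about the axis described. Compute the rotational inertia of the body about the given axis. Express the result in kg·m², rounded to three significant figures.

Rectangular plate: I_cm = (1/12)M(a²+b²) = (1/12)(4.55)[(1.15)² + (1.44)²] = 1.2877 kg·m²; centre at d = 0.774 m, so I = I_cm + Md² gives I = 1.2877 + (4.55)(0.774)² = 4.0135 kg·m².
Point mass: I_cm = 0; centre at d = 0.778 m, so I = I_cm + Md² gives I = 0 + (0.482)(0.778)² = 0.29175 kg·m².
Total I = 4.0135 + 0.29175 = 4.3052 kg·m².

4.31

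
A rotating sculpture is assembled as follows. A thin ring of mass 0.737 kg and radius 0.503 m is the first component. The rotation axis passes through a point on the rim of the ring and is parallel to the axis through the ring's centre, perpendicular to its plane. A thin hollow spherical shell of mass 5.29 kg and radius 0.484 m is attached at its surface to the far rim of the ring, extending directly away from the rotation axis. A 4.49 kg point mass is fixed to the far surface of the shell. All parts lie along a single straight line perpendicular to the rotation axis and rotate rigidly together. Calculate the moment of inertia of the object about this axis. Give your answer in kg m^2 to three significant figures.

30.4

Thin ring: I_cm = MR² = (0.737)(0.503)² = 0.18647 kg m^2; centre at d = 0.503 m, so the parallel axis theorem gives I = 0.18647 + (0.737)(0.503)² = 0.37294 kg m^2.
Spherical shell: I_cm = (2/3)MR² = (2/3)(5.29)(0.484)² = 0.82614 kg m^2; centre at d = 0.503 + 0.503 + 0.484 = 1.49 m, so the parallel axis theorem gives I = 0.82614 + (5.29)(1.49)² = 12.57 kg m^2.
Point mass: I_cm = 0; centre at d = 0.503 + 0.503 + 0.484 + 0.484 = 1.974 m, so the parallel axis theorem gives I = 0 + (4.49)(1.974)² = 17.496 kg m^2.
Total I = 0.37294 + 12.57 + 17.496 = 30.439 kg m^2.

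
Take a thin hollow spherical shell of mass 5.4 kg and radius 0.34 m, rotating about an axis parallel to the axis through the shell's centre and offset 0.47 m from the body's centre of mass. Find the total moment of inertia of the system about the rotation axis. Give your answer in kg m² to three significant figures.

1.61

I_cm = (2/3)MR² = (2/3)(5.4)(0.34)² = 0.41616 kg m²; centre at d = 0.47 m, so the parallel axis theorem gives I = 0.41616 + (5.4)(0.47)² = 1.609 kg m².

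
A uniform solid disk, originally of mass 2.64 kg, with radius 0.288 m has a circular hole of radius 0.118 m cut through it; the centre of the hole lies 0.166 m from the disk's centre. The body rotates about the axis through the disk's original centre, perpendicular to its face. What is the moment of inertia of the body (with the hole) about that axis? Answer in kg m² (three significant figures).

0.0942

Unpierced body about its centre: I₀ = (1/2)MR² = (1/2)(2.64)(0.288)² = 0.10949 kg m².
The removed disk has mass m = M·(r/R)² = (2.64)(0.118/0.288)² = 0.44318 kg (same uniform areal density).
Its moment of inertia about the rotation axis (parallel-axis theorem): I_hole = (1/2)mr² + md² = (1/2)(0.44318)(0.118)² + (0.44318)(0.166)² = 0.015298 kg m².
Treating the hole as negative mass, I = I₀ − I_hole = 0.10949 − 0.015298 = 0.094188 kg m².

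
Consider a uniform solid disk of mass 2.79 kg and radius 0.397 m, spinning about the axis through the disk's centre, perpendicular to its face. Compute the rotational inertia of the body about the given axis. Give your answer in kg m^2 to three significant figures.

I_cm = (1/2)MR² = (1/2)(2.79)(0.397)² = 0.21986 kg m^2; axis through the centre, so I = 0.21986 kg m^2.

0.220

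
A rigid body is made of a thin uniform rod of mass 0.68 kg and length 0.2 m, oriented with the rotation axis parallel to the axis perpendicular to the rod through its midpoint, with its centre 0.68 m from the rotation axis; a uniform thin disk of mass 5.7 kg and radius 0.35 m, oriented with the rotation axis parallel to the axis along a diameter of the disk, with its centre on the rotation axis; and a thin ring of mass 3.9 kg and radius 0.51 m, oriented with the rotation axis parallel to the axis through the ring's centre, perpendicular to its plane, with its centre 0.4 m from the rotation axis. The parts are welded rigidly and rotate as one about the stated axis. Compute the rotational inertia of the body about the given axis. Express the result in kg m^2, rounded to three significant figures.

2.13

Thin rod: I_cm = (1/12)ML² = (1/12)(0.68)(0.2)² = 0.0022667 kg m^2; centre at d = 0.68 m, so I = I_cm + Md² gives I = 0.0022667 + (0.68)(0.68)² = 0.3167 kg m^2.
Thin disk: I_cm = (1/4)MR² = (1/4)(5.7)(0.35)² = 0.17456 kg m^2; axis through the centre, so I = 0.17456 kg m^2.
Thin ring: I_cm = MR² = (3.9)(0.51)² = 1.0144 kg m^2; centre at d = 0.4 m, so I = I_cm + Md² gives I = 1.0144 + (3.9)(0.4)² = 1.6384 kg m^2.
Total I = 0.3167 + 0.17456 + 1.6384 = 2.1297 kg m^2.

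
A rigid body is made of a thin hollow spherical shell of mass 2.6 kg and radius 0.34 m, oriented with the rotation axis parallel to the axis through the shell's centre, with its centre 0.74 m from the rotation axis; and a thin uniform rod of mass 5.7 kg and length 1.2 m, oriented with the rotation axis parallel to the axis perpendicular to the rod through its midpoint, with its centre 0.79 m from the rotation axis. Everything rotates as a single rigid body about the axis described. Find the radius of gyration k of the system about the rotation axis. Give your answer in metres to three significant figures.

Spherical shell: I_cm = (2/3)MR² = (2/3)(2.6)(0.34)² = 0.20037 kg m²; centre at d = 0.74 m, so I = I_cm + Md² gives I = 0.20037 + (2.6)(0.74)² = 1.6241 kg m².
Thin rod: I_cm = (1/12)ML² = (1/12)(5.7)(1.2)² = 0.684 kg m²; centre at d = 0.79 m, so I = I_cm + Md² gives I = 0.684 + (5.7)(0.79)² = 4.2414 kg m².
Total I = 5.8655 kg m²; total mass M = 8.3 kg.
k = √(I/M) = √(5.8655/8.3) = 0.84065 m.

0.841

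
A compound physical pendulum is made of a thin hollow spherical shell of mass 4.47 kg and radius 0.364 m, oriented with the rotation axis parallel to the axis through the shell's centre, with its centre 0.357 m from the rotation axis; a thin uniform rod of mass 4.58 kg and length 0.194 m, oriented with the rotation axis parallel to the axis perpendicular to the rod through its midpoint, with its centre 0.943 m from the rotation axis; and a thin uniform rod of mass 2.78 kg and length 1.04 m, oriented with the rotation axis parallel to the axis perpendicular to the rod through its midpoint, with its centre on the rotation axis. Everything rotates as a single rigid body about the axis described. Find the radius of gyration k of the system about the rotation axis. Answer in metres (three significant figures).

0.669

Spherical shell: I_cm = (2/3)MR² = (2/3)(4.47)(0.364)² = 0.39484 kg·m²; centre at d = 0.357 m, so the parallel axis theorem gives I = 0.39484 + (4.47)(0.357)² = 0.96454 kg·m².
Thin rod: I_cm = (1/12)ML² = (1/12)(4.58)(0.194)² = 0.014364 kg·m²; centre at d = 0.943 m, so the parallel axis theorem gives I = 0.014364 + (4.58)(0.943)² = 4.0871 kg·m².
Thin rod: I_cm = (1/12)ML² = (1/12)(2.78)(1.04)² = 0.25057 kg·m²; axis through the centre, so I = 0.25057 kg·m².
Total I = 5.3022 kg·m²; total mass M = 11.83 kg.
k = √(I/M) = √(5.3022/11.83) = 0.66948 m.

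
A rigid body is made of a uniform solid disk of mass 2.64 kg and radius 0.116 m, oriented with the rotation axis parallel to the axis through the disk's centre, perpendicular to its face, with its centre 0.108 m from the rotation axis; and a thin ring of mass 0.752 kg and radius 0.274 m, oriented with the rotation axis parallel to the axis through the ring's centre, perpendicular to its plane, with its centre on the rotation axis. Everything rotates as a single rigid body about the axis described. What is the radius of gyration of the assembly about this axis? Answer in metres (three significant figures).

0.176

Solid disk: I_cm = (1/2)MR² = (1/2)(2.64)(0.116)² = 0.017762 kg m²; centre at d = 0.108 m, so the parallel axis theorem gives I = 0.017762 + (2.64)(0.108)² = 0.048555 kg m².
Thin ring: I_cm = MR² = (0.752)(0.274)² = 0.056457 kg m²; axis through the centre, so I = 0.056457 kg m².
Total I = 0.10501 kg m²; total mass M = 3.392 kg.
k = √(I/M) = √(0.10501/3.392) = 0.17595 m.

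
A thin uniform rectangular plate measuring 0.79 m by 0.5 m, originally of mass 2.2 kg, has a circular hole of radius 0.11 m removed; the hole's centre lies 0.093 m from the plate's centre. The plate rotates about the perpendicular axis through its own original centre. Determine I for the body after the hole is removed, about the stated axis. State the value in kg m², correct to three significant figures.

Unpierced body about its centre: I₀ = (1/12)M(a²+b²) = (1/12)(2.2)[(0.79)² + (0.5)²] = 0.16025 kg m².
The removed disk has mass m = M·πr²/(ab) = (2.2)·π(0.11)²/(0.79·0.5) = 0.21172 kg (same uniform areal density).
Its moment of inertia about the rotation axis (parallel-axis theorem): I_hole = (1/2)mr² + md² = (1/2)(0.21172)(0.11)² + (0.21172)(0.093)² = 0.0031121 kg m².
Treating the hole as negative mass, I = I₀ − I_hole = 0.16025 − 0.0031121 = 0.15714 kg m².

0.157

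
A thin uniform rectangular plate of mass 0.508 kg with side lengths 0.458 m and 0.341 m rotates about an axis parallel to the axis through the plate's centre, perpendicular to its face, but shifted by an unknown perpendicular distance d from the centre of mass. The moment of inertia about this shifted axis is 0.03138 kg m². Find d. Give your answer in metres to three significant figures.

0.186

About the centre-of-mass axis, I_cm = (1/12)M(a²+b²) = (1/12)(0.508)[(0.458)² + (0.341)²] = 0.013803 kg m².
Parallel axis theorem: I = I_cm + Md², so Md² = 0.03138 − 0.013803 = 0.017577 kg m².
d = √(0.017577 / 0.508) = 0.18601 m.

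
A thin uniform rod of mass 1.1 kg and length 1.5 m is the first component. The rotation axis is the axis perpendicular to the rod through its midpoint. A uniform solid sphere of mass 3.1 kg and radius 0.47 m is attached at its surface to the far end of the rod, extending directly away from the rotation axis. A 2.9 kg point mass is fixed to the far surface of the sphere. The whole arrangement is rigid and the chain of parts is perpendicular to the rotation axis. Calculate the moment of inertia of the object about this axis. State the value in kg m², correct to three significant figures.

13.4

Thin rod: I_cm = (1/12)ML² = (1/12)(1.1)(1.5)² = 0.20625 kg m²; axis through the centre, so I = 0.20625 kg m².
Solid sphere: I_cm = (2/5)MR² = (2/5)(3.1)(0.47)² = 0.27392 kg m²; centre at d = 0.75 + 0.47 = 1.22 m, so the parallel axis theorem gives I = 0.27392 + (3.1)(1.22)² = 4.888 kg m².
Point mass: I_cm = 0; centre at d = 0.75 + 0.47 + 0.47 = 1.69 m, so the parallel axis theorem gives I = 0 + (2.9)(1.69)² = 8.2827 kg m².
Total I = 0.20625 + 4.888 + 8.2827 = 13.377 kg m².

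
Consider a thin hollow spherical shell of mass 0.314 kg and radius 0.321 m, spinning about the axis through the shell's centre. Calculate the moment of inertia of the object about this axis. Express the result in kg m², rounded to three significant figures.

0.0216

I_cm = (2/3)MR² = (2/3)(0.314)(0.321)² = 0.02157 kg m²; axis through the centre, so I = 0.02157 kg m².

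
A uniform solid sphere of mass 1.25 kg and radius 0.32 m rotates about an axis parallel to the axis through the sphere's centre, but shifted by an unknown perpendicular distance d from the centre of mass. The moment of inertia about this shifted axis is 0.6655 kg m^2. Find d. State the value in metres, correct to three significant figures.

About the centre-of-mass axis, I_cm = (2/5)MR² = (2/5)(1.25)(0.32)² = 0.0512 kg m^2.
Parallel axis theorem: I = I_cm + Md², so Md² = 0.6655 − 0.0512 = 0.6143 kg m^2.
d = √(0.6143 / 1.25) = 0.70103 m.

0.701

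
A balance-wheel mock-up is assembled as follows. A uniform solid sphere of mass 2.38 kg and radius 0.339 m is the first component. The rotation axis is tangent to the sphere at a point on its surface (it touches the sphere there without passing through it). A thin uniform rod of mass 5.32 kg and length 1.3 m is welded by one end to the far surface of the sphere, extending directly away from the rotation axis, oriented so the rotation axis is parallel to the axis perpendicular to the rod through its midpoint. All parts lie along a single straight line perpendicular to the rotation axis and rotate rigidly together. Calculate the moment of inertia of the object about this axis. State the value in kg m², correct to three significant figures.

Solid sphere: I_cm = (2/5)MR² = (2/5)(2.38)(0.339)² = 0.1094 kg m²; centre at d = 0.339 m, so I = I_cm + Md² gives I = 0.1094 + (2.38)(0.339)² = 0.38292 kg m².
Thin rod: I_cm = (1/12)ML² = (1/12)(5.32)(1.3)² = 0.74923 kg m²; centre at d = 0.339 + 0.339 + 0.65 = 1.328 m, so I = I_cm + Md² gives I = 0.74923 + (5.32)(1.328)² = 10.132 kg m².
Total I = 0.38292 + 10.132 = 10.514 kg m².

10.5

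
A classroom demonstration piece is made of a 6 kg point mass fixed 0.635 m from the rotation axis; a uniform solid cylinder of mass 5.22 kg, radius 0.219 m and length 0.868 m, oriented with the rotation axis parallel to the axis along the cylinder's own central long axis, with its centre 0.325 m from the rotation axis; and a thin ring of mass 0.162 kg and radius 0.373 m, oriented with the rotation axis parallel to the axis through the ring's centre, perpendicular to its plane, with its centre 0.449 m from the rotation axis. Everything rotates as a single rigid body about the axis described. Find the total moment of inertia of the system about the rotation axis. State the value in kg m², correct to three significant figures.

Point mass: I_cm = 0; centre at d = 0.635 m, so I = I_cm + Md² gives I = 0 + (6)(0.635)² = 2.4194 kg m².
Solid cylinder: I_cm = (1/2)MR² = (1/2)(5.22)(0.219)² = 0.12518 kg m²; centre at d = 0.325 m, so I = I_cm + Md² gives I = 0.12518 + (5.22)(0.325)² = 0.67654 kg m².
Thin ring: I_cm = MR² = (0.162)(0.373)² = 0.022539 kg m²; centre at d = 0.449 m, so I = I_cm + Md² gives I = 0.022539 + (0.162)(0.449)² = 0.055198 kg m².
Total I = 2.4194 + 0.67654 + 0.055198 = 3.1511 kg m².

3.15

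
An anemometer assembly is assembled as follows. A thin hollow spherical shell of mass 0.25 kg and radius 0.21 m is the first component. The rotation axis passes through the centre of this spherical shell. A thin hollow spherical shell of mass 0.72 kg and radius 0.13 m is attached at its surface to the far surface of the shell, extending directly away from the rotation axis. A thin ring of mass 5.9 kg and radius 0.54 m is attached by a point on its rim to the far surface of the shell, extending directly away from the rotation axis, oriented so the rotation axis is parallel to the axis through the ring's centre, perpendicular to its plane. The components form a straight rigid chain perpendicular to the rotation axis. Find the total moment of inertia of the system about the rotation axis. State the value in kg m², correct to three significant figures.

7.84

Spherical shell: I_cm = (2/3)MR² = (2/3)(0.25)(0.21)² = 0.00735 kg m²; axis through the centre, so I = 0.00735 kg m².
Spherical shell: I_cm = (2/3)MR² = (2/3)(0.72)(0.13)² = 0.008112 kg m²; centre at d = 0.21 + 0.13 = 0.34 m, so the parallel axis theorem gives I = 0.008112 + (0.72)(0.34)² = 0.091344 kg m².
Thin ring: I_cm = MR² = (5.9)(0.54)² = 1.7204 kg m²; centre at d = 0.21 + 0.13 + 0.13 + 0.54 = 1.01 m, so the parallel axis theorem gives I = 1.7204 + (5.9)(1.01)² = 7.739 kg m².
Total I = 0.00735 + 0.091344 + 7.739 = 7.8377 kg m².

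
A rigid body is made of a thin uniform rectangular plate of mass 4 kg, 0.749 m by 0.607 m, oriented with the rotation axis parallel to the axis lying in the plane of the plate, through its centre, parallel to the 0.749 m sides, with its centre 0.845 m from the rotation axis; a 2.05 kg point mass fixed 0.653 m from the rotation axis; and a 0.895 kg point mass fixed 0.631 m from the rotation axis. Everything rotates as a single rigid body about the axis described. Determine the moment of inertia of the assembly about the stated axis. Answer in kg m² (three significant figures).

Rectangular plate: I_cm = (1/12)Mb² = (1/12)(4)(0.607)² = 0.12282 kg m²; centre at d = 0.845 m, so the parallel axis theorem gives I = 0.12282 + (4)(0.845)² = 2.9789 kg m².
Point mass: I_cm = 0; centre at d = 0.653 m, so the parallel axis theorem gives I = 0 + (2.05)(0.653)² = 0.87414 kg m².
Point mass: I_cm = 0; centre at d = 0.631 m, so the parallel axis theorem gives I = 0 + (0.895)(0.631)² = 0.35635 kg m².
Total I = 2.9789 + 0.87414 + 0.35635 = 4.2094 kg m².

4.21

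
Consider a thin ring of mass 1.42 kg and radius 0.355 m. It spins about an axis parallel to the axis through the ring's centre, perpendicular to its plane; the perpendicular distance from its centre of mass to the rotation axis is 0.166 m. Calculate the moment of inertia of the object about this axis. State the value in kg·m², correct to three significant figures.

I_cm = MR² = (1.42)(0.355)² = 0.17896 kg·m²; centre at d = 0.166 m, so the parallel axis theorem gives I = 0.17896 + (1.42)(0.166)² = 0.21809 kg·m².

0.218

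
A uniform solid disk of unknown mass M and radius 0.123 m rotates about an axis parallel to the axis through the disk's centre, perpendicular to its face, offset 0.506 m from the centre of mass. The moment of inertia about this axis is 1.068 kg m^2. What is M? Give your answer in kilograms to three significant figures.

4.05

I = I_cm + Md² = (1/2)MR² + Md² = M·[0.5·(0.123)² + (0.506)²] = M·0.2636.
So M = 1.068 / 0.2636 = 4.0516 kg.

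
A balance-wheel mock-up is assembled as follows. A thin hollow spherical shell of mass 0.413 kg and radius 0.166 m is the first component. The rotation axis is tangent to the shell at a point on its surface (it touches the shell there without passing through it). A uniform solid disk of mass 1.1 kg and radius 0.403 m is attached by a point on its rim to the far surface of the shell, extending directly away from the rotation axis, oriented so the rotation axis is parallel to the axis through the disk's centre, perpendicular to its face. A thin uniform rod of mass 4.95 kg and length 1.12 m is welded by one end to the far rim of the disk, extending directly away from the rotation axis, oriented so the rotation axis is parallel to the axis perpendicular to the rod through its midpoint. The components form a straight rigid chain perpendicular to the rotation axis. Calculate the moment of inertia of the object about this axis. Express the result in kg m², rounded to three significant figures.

Spherical shell: I_cm = (2/3)MR² = (2/3)(0.413)(0.166)² = 0.0075871 kg m²; centre at d = 0.166 m, so the parallel axis theorem gives I = 0.0075871 + (0.413)(0.166)² = 0.018968 kg m².
Solid disk: I_cm = (1/2)MR² = (1/2)(1.1)(0.403)² = 0.089325 kg m²; centre at d = 0.166 + 0.166 + 0.403 = 0.735 m, so the parallel axis theorem gives I = 0.089325 + (1.1)(0.735)² = 0.68357 kg m².
Thin rod: I_cm = (1/12)ML² = (1/12)(4.95)(1.12)² = 0.51744 kg m²; centre at d = 0.166 + 0.166 + 0.403 + 0.403 + 0.56 = 1.698 m, so the parallel axis theorem gives I = 0.51744 + (4.95)(1.698)² = 14.789 kg m².
Total I = 0.018968 + 0.68357 + 14.789 = 15.492 kg m².

15.5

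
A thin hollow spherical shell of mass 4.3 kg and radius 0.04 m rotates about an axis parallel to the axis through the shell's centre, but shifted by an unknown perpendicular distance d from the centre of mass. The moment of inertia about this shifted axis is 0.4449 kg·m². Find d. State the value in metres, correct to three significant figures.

0.320

About the centre-of-mass axis, I_cm = (2/3)MR² = (2/3)(4.3)(0.04)² = 0.0045867 kg·m².
Parallel axis theorem: I = I_cm + Md², so Md² = 0.4449 − 0.0045867 = 0.44031 kg·m².
d = √(0.44031 / 4.3) = 0.32 m.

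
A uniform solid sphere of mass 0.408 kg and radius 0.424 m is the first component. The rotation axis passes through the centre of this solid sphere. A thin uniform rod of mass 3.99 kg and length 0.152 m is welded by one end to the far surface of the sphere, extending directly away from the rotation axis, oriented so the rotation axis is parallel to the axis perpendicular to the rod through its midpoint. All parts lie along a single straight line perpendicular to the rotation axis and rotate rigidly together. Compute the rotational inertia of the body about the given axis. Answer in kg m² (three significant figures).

1.03

Solid sphere: I_cm = (2/5)MR² = (2/5)(0.408)(0.424)² = 0.029339 kg m²; axis through the centre, so I = 0.029339 kg m².
Thin rod: I_cm = (1/12)ML² = (1/12)(3.99)(0.152)² = 0.0076821 kg m²; centre at d = 0.424 + 0.076 = 0.5 m, so I = I_cm + Md² gives I = 0.0076821 + (3.99)(0.5)² = 1.0052 kg m².
Total I = 0.029339 + 1.0052 = 1.0345 kg m².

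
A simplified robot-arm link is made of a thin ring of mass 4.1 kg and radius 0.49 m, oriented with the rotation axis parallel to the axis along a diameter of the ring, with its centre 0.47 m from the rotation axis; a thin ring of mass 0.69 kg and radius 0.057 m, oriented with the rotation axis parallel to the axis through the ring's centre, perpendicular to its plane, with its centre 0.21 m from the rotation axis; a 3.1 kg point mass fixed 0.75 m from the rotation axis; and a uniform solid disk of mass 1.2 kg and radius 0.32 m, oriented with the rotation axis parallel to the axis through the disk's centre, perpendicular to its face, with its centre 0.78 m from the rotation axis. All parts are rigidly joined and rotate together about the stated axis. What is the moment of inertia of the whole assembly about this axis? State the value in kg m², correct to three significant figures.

3.97

Thin ring: I_cm = (1/2)MR² = (1/2)(4.1)(0.49)² = 0.4922 kg m²; centre at d = 0.47 m, so the parallel axis theorem gives I = 0.4922 + (4.1)(0.47)² = 1.3979 kg m².
Thin ring: I_cm = MR² = (0.69)(0.057)² = 0.0022418 kg m²; centre at d = 0.21 m, so the parallel axis theorem gives I = 0.0022418 + (0.69)(0.21)² = 0.032671 kg m².
Point mass: I_cm = 0; centre at d = 0.75 m, so the parallel axis theorem gives I = 0 + (3.1)(0.75)² = 1.7438 kg m².
Solid disk: I_cm = (1/2)MR² = (1/2)(1.2)(0.32)² = 0.06144 kg m²; centre at d = 0.78 m, so the parallel axis theorem gives I = 0.06144 + (1.2)(0.78)² = 0.79152 kg m².
Total I = 1.3979 + 0.032671 + 1.7438 + 0.79152 = 3.9658 kg m².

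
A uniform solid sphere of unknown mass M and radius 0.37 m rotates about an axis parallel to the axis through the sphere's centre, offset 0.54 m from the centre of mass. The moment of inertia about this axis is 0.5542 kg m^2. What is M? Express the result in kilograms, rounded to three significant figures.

1.60

I = I_cm + Md² = (2/5)MR² + Md² = M·[0.4·(0.37)² + (0.54)²] = M·0.34636.
So M = 0.5542 / 0.34636 = 1.6001 kg.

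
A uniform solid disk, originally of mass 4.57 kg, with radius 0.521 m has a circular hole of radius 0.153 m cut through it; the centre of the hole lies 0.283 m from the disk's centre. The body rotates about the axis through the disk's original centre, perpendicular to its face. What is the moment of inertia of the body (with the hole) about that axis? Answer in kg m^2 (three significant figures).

0.584

Unpierced body about its centre: I₀ = (1/2)MR² = (1/2)(4.57)(0.521)² = 0.62024 kg m^2.
The removed disk has mass m = M·(r/R)² = (4.57)(0.153/0.521)² = 0.39412 kg (same uniform areal density).
Its moment of inertia about the rotation axis (parallel-axis theorem): I_hole = (1/2)mr² + md² = (1/2)(0.39412)(0.153)² + (0.39412)(0.283)² = 0.036177 kg m^2.
Treating the hole as negative mass, I = I₀ − I_hole = 0.62024 − 0.036177 = 0.58407 kg m^2.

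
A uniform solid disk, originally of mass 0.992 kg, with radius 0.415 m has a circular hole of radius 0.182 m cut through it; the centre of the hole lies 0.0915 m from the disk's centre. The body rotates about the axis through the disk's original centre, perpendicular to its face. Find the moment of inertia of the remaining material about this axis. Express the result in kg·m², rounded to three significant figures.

0.0807

Unpierced body about its centre: I₀ = (1/2)MR² = (1/2)(0.992)(0.415)² = 0.085424 kg·m².
The removed disk has mass m = M·(r/R)² = (0.992)(0.182/0.415)² = 0.19079 kg (same uniform areal density).
Its moment of inertia about the rotation axis (parallel-axis theorem): I_hole = (1/2)mr² + md² = (1/2)(0.19079)(0.182)² + (0.19079)(0.0915)² = 0.0047572 kg·m².
Treating the hole as negative mass, I = I₀ − I_hole = 0.085424 − 0.0047572 = 0.080666 kg·m².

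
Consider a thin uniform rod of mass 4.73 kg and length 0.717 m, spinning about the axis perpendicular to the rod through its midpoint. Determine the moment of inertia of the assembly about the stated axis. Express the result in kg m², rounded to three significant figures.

I_cm = (1/12)ML² = (1/12)(4.73)(0.717)² = 0.20264 kg m²; axis through the centre, so I = 0.20264 kg m².

0.203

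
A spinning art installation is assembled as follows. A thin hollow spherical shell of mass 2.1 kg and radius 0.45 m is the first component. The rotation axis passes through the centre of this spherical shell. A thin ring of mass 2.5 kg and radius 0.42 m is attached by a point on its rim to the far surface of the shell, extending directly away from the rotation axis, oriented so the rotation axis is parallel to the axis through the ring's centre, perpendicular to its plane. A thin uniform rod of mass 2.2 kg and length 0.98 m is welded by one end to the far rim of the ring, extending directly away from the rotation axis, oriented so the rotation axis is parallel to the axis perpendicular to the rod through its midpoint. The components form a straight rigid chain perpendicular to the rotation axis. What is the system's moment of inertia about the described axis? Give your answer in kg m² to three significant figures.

Spherical shell: I_cm = (2/3)MR² = (2/3)(2.1)(0.45)² = 0.2835 kg m²; axis through the centre, so I = 0.2835 kg m².
Thin ring: I_cm = MR² = (2.5)(0.42)² = 0.441 kg m²; centre at d = 0.45 + 0.42 = 0.87 m, so the parallel axis theorem gives I = 0.441 + (2.5)(0.87)² = 2.3333 kg m².
Thin rod: I_cm = (1/12)ML² = (1/12)(2.2)(0.98)² = 0.17607 kg m²; centre at d = 0.45 + 0.42 + 0.42 + 0.49 = 1.78 m, so the parallel axis theorem gives I = 0.17607 + (2.2)(1.78)² = 7.1466 kg m².
Total I = 0.2835 + 2.3333 + 7.1466 = 9.7633 kg m².

9.76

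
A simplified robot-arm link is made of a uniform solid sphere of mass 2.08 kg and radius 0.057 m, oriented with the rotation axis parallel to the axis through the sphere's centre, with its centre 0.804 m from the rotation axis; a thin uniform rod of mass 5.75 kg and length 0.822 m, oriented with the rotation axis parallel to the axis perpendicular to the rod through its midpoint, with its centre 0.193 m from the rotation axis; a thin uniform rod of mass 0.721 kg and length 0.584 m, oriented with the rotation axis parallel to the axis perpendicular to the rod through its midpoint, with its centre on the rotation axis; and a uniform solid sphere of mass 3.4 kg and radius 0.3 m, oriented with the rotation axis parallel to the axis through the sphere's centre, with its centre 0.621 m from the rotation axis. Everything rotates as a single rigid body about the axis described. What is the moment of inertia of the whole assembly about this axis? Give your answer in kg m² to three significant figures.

3.34

Solid sphere: I_cm = (2/5)MR² = (2/5)(2.08)(0.057)² = 0.0027032 kg m²; centre at d = 0.804 m, so I = I_cm + Md² gives I = 0.0027032 + (2.08)(0.804)² = 1.3472 kg m².
Thin rod: I_cm = (1/12)ML² = (1/12)(5.75)(0.822)² = 0.32377 kg m²; centre at d = 0.193 m, so I = I_cm + Md² gives I = 0.32377 + (5.75)(0.193)² = 0.53795 kg m².
Thin rod: I_cm = (1/12)ML² = (1/12)(0.721)(0.584)² = 0.020492 kg m²; axis through the centre, so I = 0.020492 kg m².
Solid sphere: I_cm = (2/5)MR² = (2/5)(3.4)(0.3)² = 0.1224 kg m²; centre at d = 0.621 m, so I = I_cm + Md² gives I = 0.1224 + (3.4)(0.621)² = 1.4336 kg m².
Total I = 1.3472 + 0.53795 + 0.020492 + 1.4336 = 3.3393 kg m².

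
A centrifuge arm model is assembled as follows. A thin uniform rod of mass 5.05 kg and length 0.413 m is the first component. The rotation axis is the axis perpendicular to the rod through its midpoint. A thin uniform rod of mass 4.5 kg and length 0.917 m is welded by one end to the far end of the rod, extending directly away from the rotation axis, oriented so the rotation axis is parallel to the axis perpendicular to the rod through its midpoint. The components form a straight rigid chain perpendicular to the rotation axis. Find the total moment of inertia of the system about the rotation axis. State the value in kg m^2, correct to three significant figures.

2.38

Thin rod: I_cm = (1/12)ML² = (1/12)(5.05)(0.413)² = 0.071781 kg m^2; axis through the centre, so I = 0.071781 kg m^2.
Thin rod: I_cm = (1/12)ML² = (1/12)(4.5)(0.917)² = 0.31533 kg m^2; centre at d = 0.2065 + 0.4585 = 0.665 m, so the parallel axis theorem gives I = 0.31533 + (4.5)(0.665)² = 2.3053 kg m^2.
Total I = 0.071781 + 2.3053 = 2.3771 kg m^2.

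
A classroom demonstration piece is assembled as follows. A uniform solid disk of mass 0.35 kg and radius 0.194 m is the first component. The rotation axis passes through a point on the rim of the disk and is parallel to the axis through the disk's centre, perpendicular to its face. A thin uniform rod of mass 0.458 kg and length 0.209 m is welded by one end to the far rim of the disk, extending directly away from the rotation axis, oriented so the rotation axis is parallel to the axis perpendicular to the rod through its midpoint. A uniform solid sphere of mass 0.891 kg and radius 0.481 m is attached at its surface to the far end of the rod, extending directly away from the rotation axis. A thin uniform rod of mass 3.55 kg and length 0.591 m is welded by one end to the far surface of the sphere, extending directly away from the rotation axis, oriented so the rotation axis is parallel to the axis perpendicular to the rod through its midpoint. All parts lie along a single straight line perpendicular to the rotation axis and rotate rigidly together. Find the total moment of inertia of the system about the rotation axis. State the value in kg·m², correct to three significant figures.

Solid disk: I_cm = (1/2)MR² = (1/2)(0.35)(0.194)² = 0.0065863 kg·m²; centre at d = 0.194 m, so I = I_cm + Md² gives I = 0.0065863 + (0.35)(0.194)² = 0.019759 kg·m².
Thin rod: I_cm = (1/12)ML² = (1/12)(0.458)(0.209)² = 0.0016672 kg·m²; centre at d = 0.194 + 0.194 + 0.1045 = 0.4925 m, so I = I_cm + Md² gives I = 0.0016672 + (0.458)(0.4925)² = 0.11276 kg·m².
Solid sphere: I_cm = (2/5)MR² = (2/5)(0.891)(0.481)² = 0.082457 kg·m²; centre at d = 0.194 + 0.194 + 0.1045 + 0.1045 + 0.481 = 1.078 m, so I = I_cm + Md² gives I = 0.082457 + (0.891)(1.078)² = 1.1179 kg·m².
Thin rod: I_cm = (1/12)ML² = (1/12)(3.55)(0.591)² = 0.10333 kg·m²; centre at d = 0.194 + 0.194 + 0.1045 + 0.1045 + 0.481 + 0.481 + 0.2955 = 1.8545 m, so I = I_cm + Md² gives I = 0.10333 + (3.55)(1.8545)² = 12.312 kg·m².
Total I = 0.019759 + 0.11276 + 1.1179 + 12.312 = 13.563 kg·m².

13.6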